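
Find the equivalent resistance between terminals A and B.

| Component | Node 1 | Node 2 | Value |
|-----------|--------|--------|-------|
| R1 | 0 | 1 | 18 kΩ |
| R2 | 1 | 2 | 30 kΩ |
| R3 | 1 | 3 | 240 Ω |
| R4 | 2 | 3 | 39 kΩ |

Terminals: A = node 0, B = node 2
Reduce the network between node 0 (A) and node 2 (B) by series/parallel combination:
  Rs1 = R3 + R4 (series, joined only at node 3) = 240 + 39000 = 39240 Ω
  Rp1 = R2 ‖ Rs1 (parallel, both between nodes 1 and 2) = 1/(1/30000 + 1/39240) = 17000 Ω
  Rs2 = R1 + Rp1 (series, joined only at node 1) = 18000 + 17000 = 35000 Ω
R_eq = 35 kΩ

Final answer: 35 kΩ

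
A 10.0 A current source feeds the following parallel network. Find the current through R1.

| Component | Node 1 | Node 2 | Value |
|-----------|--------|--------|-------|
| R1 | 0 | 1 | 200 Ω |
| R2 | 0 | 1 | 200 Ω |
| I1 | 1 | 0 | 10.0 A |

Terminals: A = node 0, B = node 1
All resistors sit directly between nodes 0 and 1, so they are in parallel and share one voltage V; the full source current 10 A splits among them.
1/R_par = 1/200 + 1/200 = 0.01 S  =>  R_par = 100 Ω
V = I × R_par = 10 × 100 = 1000 V
I_R1 = V/R1 = 1000/200 = 5 A

Final answer: 5 A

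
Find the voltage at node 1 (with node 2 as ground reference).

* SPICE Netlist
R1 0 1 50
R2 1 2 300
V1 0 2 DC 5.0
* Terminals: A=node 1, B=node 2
Nodal analysis, taking node 2 as the 0 V reference.
Source V1 fixes V_0 = 5 V.
KCL at each unknown node (sum of currents leaving = 0; resistances in Ω):
  Node 1: (V_1 - 5)/50 + (V_1 - 0)/300 = 0
Collecting terms: 0.02333 × V_1 = 0.1  =>  V_1 = 4.286 V
The requested potential is V_1 = 4.286 V.

Final answer: V_1 = 4.286 V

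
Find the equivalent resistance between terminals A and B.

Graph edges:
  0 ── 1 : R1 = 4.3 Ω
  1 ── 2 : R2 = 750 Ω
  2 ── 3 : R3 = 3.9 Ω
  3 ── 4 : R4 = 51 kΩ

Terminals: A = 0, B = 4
Reduce the network between node 0 (A) and node 4 (B) by series/parallel combination:
  Rs1 = R1 + R2 (series, joined only at node 1) = 4.3 + 750 = 754.3 Ω
  Rs2 = R3 + Rs1 (series, joined only at node 2) = 3.9 + 754.3 = 758.2 Ω
  Rs3 = R4 + Rs2 (series, joined only at node 3) = 51000 + 758.2 = 51760 Ω
R_eq = 51.76 kΩ

Final answer: 51.76 kΩ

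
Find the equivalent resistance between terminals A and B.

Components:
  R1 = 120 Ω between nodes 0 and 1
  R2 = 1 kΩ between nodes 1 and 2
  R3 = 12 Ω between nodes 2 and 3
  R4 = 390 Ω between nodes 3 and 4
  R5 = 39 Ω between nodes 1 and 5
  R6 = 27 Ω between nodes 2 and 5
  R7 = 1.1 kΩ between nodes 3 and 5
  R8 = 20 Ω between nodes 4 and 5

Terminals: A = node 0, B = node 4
The network is not a plain series/parallel combination. Inject a 1 A test current into terminal A (node 0) and return it from terminal B (node 4); then R_eq = V_A / (1 A).
Nodal analysis, taking node 4 as the 0 V reference.
Current source I_test pushes 1 A into node 0 and draws it out of node 4.
KCL at each unknown node (sum of currents leaving = 0; resistances in Ω):
  Node 0: (V_0 - V_1)/120 - 1 = 0
  Node 1: (V_1 - V_0)/120 + (V_1 - V_2)/1000 + (V_1 - V_5)/39 = 0
  Node 2: (V_2 - V_1)/1000 + (V_2 - V_3)/12 + (V_2 - V_5)/27 = 0
  Node 3: (V_3 - V_2)/12 + (V_3 - 0)/390 + (V_3 - V_5)/1100 = 0
  Node 5: (V_5 - V_1)/39 + (V_5 - V_2)/27 + (V_5 - V_3)/1100 + (V_5 - 0)/20 = 0
Collecting terms (coefficients in siemens):
  0.008333·V_0 - 0.008333·V_1 = 1
  0.03497·V_1 - 0.008333·V_0 - 0.001·V_2 - 0.02564·V_5 = 0
  0.1214·V_2 - 0.001·V_1 - 0.08333·V_3 - 0.03704·V_5 = 0
  0.08681·V_3 - 0.08333·V_2 - 0.0009091·V_5 = 0
  0.1136·V_5 - 0.02564·V_1 - 0.03704·V_2 - 0.0009091·V_3 = 0
Solving these 5 simultaneous equations (Gaussian elimination) gives:
  V_0 = 176.6 V, V_1 = 56.59 V, V_2 = 18.84 V, V_3 = 18.28 V
  V_5 = 19.06 V
R_eq = V_0 / 1 A = 176.6 Ω

Final answer: 176.6 Ω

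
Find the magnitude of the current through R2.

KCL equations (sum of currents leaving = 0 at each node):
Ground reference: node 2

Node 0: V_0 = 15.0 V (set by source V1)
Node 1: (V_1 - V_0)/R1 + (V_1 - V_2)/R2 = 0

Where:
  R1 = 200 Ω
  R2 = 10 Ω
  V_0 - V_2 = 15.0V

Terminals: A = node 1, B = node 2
Nodal analysis, taking node 2 as the 0 V reference.
Source V1 fixes V_0 = 15 V.
KCL at each unknown node (sum of currents leaving = 0; resistances in Ω):
  Node 1: (V_1 - 15)/200 + (V_1 - 0)/10 = 0
Collecting terms: 0.105 × V_1 = 0.075  =>  V_1 = 0.7143 V
I_R2 = (V_1 - V_2)/R2 = (0.7143 - 0)/10 = 0.07143 A
|I_R2| = 0.07143 A

Final answer: |I_R2| = 0.07143 A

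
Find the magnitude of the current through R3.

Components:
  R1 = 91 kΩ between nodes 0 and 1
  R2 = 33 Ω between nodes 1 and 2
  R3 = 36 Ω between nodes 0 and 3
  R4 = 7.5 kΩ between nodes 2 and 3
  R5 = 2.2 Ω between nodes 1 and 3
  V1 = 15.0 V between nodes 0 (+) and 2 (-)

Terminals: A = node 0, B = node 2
Nodal analysis, taking node 2 as the 0 V reference.
Source V1 fixes V_0 = 15 V.
KCL at each unknown node (sum of currents leaving = 0; resistances in Ω):
  Node 1: (V_1 - 15)/91000 + (V_1 - 0)/33 + (V_1 - V_3)/2.2 = 0
  Node 3: (V_3 - 15)/36 + (V_3 - 0)/7500 + (V_3 - V_1)/2.2 = 0
Collecting terms (coefficients in siemens):
  0.4849·V_1 - 0.4545·V_3 = 0.0001648
  0.4825·V_3 - 0.4545·V_1 = 0.4167
Determinant D = (0.4849)(0.4825) - (-0.4545)(-0.4545) = 0.02731
V_1 = [(0.0001648)(0.4825) - (-0.4545)(0.4167)]/D = 6.937 V
V_3 = [(0.4849)(0.4167) - (0.0001648)(-0.4545)]/D = 7.4 V
I_R3 = (V_0 - V_3)/R3 = (15 - 7.4)/36 = 0.2111 A
|I_R3| = 0.2111 A

Final answer: |I_R3| = 0.2111 A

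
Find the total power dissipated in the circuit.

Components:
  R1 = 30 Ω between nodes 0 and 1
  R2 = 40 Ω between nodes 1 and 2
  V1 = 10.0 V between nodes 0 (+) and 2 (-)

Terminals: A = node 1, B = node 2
Nodal analysis, taking node 2 as the 0 V reference.
Source V1 fixes V_0 = 10 V.
KCL at each unknown node (sum of currents leaving = 0; resistances in Ω):
  Node 1: (V_1 - 10)/30 + (V_1 - 0)/40 = 0
Collecting terms: 0.05833 × V_1 = 0.3333  =>  V_1 = 5.714 V
Power in each resistor, P = (ΔV)²/R:
  P_R1 = (10 - 5.714)²/30 = 0.6122 W
  P_R2 = (5.714 - 0)²/40 = 0.8163 W
P_total = P_R1 + P_R2 = 1.429 W

Final answer: 1.429 W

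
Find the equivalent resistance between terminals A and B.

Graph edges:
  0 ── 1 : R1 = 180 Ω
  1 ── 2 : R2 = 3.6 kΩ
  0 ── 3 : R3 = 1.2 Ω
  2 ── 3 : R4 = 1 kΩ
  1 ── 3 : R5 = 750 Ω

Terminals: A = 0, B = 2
The network is not a plain series/parallel combination. Inject a 1 A test current into terminal A (node 0) and return it from terminal B (node 2); then R_eq = V_A / (1 A).
Nodal analysis, taking node 2 as the 0 V reference.
Current source I_test pushes 1 A into node 0 and draws it out of node 2.
KCL at each unknown node (sum of currents leaving = 0; resistances in Ω):
  Node 0: (V_0 - V_1)/180 + (V_0 - V_3)/1.2 - 1 = 0
  Node 1: (V_1 - V_0)/180 + (V_1 - 0)/3600 + (V_1 - V_3)/750 = 0
  Node 3: (V_3 - V_0)/1.2 + (V_3 - V_1)/750 + (V_3 - 0)/1000 = 0
Collecting terms (coefficients in siemens):
  0.8389·V_0 - 0.005556·V_1 - 0.8333·V_3 = 1
  0.007167·V_1 - 0.005556·V_0 - 0.001333·V_3 = 0
  0.8357·V_3 - 0.8333·V_0 - 0.001333·V_1 = 0
Solving these 3 simultaneous equations (Gaussian elimination) gives:
  V_0 = 790.1 V, V_1 = 759.3 V, V_3 = 789.1 V
R_eq = V_0 / 1 A = 790.1 Ω

Final answer: 790.1 Ω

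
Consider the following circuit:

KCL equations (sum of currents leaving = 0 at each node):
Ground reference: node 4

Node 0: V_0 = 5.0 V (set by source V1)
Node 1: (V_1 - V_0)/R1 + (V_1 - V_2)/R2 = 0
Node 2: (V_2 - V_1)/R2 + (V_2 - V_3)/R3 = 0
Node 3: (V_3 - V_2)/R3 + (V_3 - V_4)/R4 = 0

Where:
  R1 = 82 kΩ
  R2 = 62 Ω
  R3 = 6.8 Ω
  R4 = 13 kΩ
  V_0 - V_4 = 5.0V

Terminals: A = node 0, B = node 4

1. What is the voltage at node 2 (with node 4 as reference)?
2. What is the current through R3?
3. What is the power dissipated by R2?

Nodal analysis, taking node 4 as the 0 V reference.
Source V1 fixes V_0 = 5 V.
KCL at each unknown node (sum of currents leaving = 0; resistances in Ω):
  Node 1: (V_1 - 5)/82000 + (V_1 - V_2)/62 = 0
  Node 2: (V_2 - V_1)/62 + (V_2 - V_3)/6.8 = 0
  Node 3: (V_3 - V_2)/6.8 + (V_3 - 0)/13000 = 0
Collecting terms (coefficients in siemens):
  0.01614·V_1 - 0.01613·V_2 = 0.00006098
  0.1632·V_2 - 0.01613·V_1 - 0.1471·V_3 = 0
  0.1471·V_3 - 0.1471·V_2 = 0
Solving these 3 simultaneous equations (Gaussian elimination) gives:
  V_1 = 0.6873 V, V_2 = 0.6841 V, V_3 = 0.6837 V
Part 1:
  Read off the nodal solution: V_2 = 0.6841 V
Part 2:
  I_R3 = (V_2 - V_3)/R3 = (0.6841 - 0.6837)/6.8 = 0.00005259 A
  Magnitude: I_R3 = 0.00005259 A
Part 3:
  I_R2 = (V_1 - V_2)/R2 = (0.6873 - 0.6841)/62 = 0.00005259 A
  P_R2 = I_R2² × R2 = (0.00005259)² × 62 = 0.0000001715 W

Final answers:
1. V_2 = 0.6841 V
2. I_R3 = 5.259e-05 A
3. P_R2 = 1.715e-07 W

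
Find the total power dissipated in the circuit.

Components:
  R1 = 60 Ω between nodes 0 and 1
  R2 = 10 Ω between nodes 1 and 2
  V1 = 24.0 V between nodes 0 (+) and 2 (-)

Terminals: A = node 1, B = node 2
Nodal analysis, taking node 2 as the 0 V reference.
Source V1 fixes V_0 = 24 V.
KCL at each unknown node (sum of currents leaving = 0; resistances in Ω):
  Node 1: (V_1 - 24)/60 + (V_1 - 0)/10 = 0
Collecting terms: 0.1167 × V_1 = 0.4  =>  V_1 = 3.429 V
Power in each resistor, P = (ΔV)²/R:
  P_R1 = (24 - 3.429)²/60 = 7.053 W
  P_R2 = (3.429 - 0)²/10 = 1.176 W
P_total = P_R1 + P_R2 = 8.229 W

Final answer: 8.229 W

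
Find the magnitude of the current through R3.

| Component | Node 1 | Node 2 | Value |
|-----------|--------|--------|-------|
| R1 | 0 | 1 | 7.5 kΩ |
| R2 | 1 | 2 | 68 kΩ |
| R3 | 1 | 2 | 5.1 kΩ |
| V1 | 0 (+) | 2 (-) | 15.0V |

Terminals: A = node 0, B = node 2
Nodal analysis, taking node 2 as the 0 V reference.
Source V1 fixes V_0 = 15 V.
KCL at each unknown node (sum of currents leaving = 0; resistances in Ω):
  Node 1: (V_1 - 15)/7500 + (V_1 - 0)/68000 + (V_1 - 0)/5100 = 0
Collecting terms: 0.0003441 × V_1 = 0.002  =>  V_1 = 5.812 V
I_R3 = (V_1 - V_2)/R3 = (5.812 - 0)/5100 = 0.00114 A
|I_R3| = 0.00114 A

Final answer: |I_R3| = 0.00114 A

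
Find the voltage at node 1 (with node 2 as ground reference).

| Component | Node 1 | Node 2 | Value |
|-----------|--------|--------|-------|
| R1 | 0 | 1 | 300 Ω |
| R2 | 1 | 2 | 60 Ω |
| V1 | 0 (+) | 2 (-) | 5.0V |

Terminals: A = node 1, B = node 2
Nodal analysis, taking node 2 as the 0 V reference.
Source V1 fixes V_0 = 5 V.
KCL at each unknown node (sum of currents leaving = 0; resistances in Ω):
  Node 1: (V_1 - 5)/300 + (V_1 - 0)/60 = 0
Collecting terms: 0.02 × V_1 = 0.01667  =>  V_1 = 0.8333 V
The requested potential is V_1 = 0.8333 V.

Final answer: V_1 = 0.8333 V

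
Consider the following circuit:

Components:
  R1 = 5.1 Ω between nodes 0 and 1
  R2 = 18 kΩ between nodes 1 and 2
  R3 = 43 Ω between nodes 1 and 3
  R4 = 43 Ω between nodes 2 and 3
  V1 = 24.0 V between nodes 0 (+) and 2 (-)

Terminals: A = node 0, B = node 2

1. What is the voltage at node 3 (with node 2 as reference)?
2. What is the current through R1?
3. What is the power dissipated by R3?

Nodal analysis, taking node 2 as the 0 V reference.
Source V1 fixes V_0 = 24 V.
KCL at each unknown node (sum of currents leaving = 0; resistances in Ω):
  Node 1: (V_1 - 24)/5.1 + (V_1 - 0)/18000 + (V_1 - V_3)/43 = 0
  Node 3: (V_3 - V_1)/43 + (V_3 - 0)/43 = 0
Collecting terms (coefficients in siemens):
  0.2194·V_1 - 0.02326·V_3 = 4.706
  0.04651·V_3 - 0.02326·V_1 = 0
Determinant D = (0.2194)(0.04651) - (-0.02326)(-0.02326) = 0.009663
V_1 = [(4.706)(0.04651) - (-0.02326)(0)]/D = 22.65 V
V_3 = [(0.2194)(0) - (4.706)(-0.02326)]/D = 11.33 V
Part 1:
  Read off the nodal solution: V_3 = 11.33 V
Part 2:
  I_R1 = (V_0 - V_1)/R1 = (24 - 22.65)/5.1 = 0.2646 A
  Magnitude: I_R1 = 0.2646 A
Part 3:
  I_R3 = (V_1 - V_3)/R3 = (22.65 - 11.33)/43 = 0.2634 A
  P_R3 = I_R3² × R3 = (0.2634)² × 43 = 2.983 W

Final answers:
1. V_3 = 11.33 V
2. I_R1 = 0.2646 A
3. P_R3 = 2.983 W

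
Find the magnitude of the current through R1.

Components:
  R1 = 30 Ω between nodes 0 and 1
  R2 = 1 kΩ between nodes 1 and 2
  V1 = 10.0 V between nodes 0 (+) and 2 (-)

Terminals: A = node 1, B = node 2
Nodal analysis, taking node 2 as the 0 V reference.
Source V1 fixes V_0 = 10 V.
KCL at each unknown node (sum of currents leaving = 0; resistances in Ω):
  Node 1: (V_1 - 10)/30 + (V_1 - 0)/1000 = 0
Collecting terms: 0.03433 × V_1 = 0.3333  =>  V_1 = 9.709 V
I_R1 = (V_0 - V_1)/R1 = (10 - 9.709)/30 = 0.009709 A
|I_R1| = 0.009709 A

Final answer: |I_R1| = 0.009709 A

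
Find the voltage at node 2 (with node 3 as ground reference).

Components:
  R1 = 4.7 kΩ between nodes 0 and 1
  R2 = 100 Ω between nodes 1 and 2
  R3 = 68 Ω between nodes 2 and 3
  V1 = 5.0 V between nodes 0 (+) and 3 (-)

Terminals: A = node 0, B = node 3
Nodal analysis, taking node 3 as the 0 V reference.
Source V1 fixes V_0 = 5 V.
KCL at each unknown node (sum of currents leaving = 0; resistances in Ω):
  Node 1: (V_1 - 5)/4700 + (V_1 - V_2)/100 = 0
  Node 2: (V_2 - V_1)/100 + (V_2 - 0)/68 = 0
Collecting terms (coefficients in siemens):
  0.01021·V_1 - 0.01·V_2 = 0.001064
  0.02471·V_2 - 0.01·V_1 = 0
Determinant D = (0.01021)(0.02471) - (-0.01)(-0.01) = 0.0001523
V_1 = [(0.001064)(0.02471) - (-0.01)(0)]/D = 0.1726 V
V_2 = [(0.01021)(0) - (0.001064)(-0.01)]/D = 0.06984 V
The requested potential is V_2 = 0.06984 V.

Final answer: V_2 = 0.06984 V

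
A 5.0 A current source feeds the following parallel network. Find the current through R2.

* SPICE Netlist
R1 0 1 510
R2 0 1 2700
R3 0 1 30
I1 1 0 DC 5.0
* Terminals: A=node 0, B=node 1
All resistors sit directly between nodes 0 and 1, so they are in parallel and share one voltage V; the full source current 5 A splits among them.
1/R_par = 1/510 + 1/2700 + 1/30 = 0.03566 S  =>  R_par = 28.04 Ω
V = I × R_par = 5 × 28.04 = 140.2 V
I_R2 = V/R2 = 140.2/2700 = 0.05192 A

Final answer: 0.05192 A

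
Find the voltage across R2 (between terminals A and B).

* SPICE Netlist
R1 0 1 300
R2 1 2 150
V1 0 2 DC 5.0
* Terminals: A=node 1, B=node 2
R1 and R2 are in series across V1 (node 0 → node 1 → node 2), and the output A–B is taken across R2, so this is a voltage divider.
Series current: I = V1/(R1 + R2) = 5/(300 + 150) = 5/450 = 0.01111 A
V_R2 = I × R2 = V1 × R2/(R1 + R2) = 5 × 150/450 = 1.667 V

Final answer: 1.667 V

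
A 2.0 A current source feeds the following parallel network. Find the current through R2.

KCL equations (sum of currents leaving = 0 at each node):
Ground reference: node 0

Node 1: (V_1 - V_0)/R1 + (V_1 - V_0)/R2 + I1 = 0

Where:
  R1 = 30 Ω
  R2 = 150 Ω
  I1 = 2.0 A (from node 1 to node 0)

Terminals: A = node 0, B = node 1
All resistors sit directly between nodes 0 and 1, so they are in parallel and share one voltage V; the full source current 2 A splits among them.
1/R_par = 1/30 + 1/150 = 0.04 S  =>  R_par = 25 Ω
V = I × R_par = 2 × 25 = 50 V
I_R2 = V/R2 = 50/150 = 0.3333 A

Final answer: 0.3333 A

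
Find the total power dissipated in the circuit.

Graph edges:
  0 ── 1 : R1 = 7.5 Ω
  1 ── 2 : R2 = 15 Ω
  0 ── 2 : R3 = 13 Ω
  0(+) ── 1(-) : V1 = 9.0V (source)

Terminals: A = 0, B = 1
Nodal analysis, taking node 1 as the 0 V reference.
Source V1 fixes V_0 = 9 V.
KCL at each unknown node (sum of currents leaving = 0; resistances in Ω):
  Node 2: (V_2 - 0)/15 + (V_2 - 9)/13 = 0
Collecting terms: 0.1436 × V_2 = 0.6923  =>  V_2 = 4.821 V
Power in each resistor, P = (ΔV)²/R:
  P_R1 = (9 - 0)²/7.5 = 10.8 W
  P_R2 = (0 - 4.821)²/15 = 1.55 W
  P_R3 = (9 - 4.821)²/13 = 1.343 W
P_total = P_R1 + P_R2 + P_R3 = 13.69 W

Final answer: 13.69 W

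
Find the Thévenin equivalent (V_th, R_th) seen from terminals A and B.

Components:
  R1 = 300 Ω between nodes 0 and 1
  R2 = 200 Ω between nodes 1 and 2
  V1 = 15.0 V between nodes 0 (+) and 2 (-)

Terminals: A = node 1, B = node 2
Step 1 — V_th is the open-circuit voltage V_A - V_B (nothing connected across the terminals).
Nodal analysis, taking node 2 as the 0 V reference.
Source V1 fixes V_0 = 15 V.
KCL at each unknown node (sum of currents leaving = 0; resistances in Ω):
  Node 1: (V_1 - 15)/300 + (V_1 - 0)/200 = 0
Collecting terms: 0.008333 × V_1 = 0.05  =>  V_1 = 6 V
V_th = V_1 - V_2 = 6 - 0 = 6 V
Step 2 — R_th: zero the source — replace V1 by a short circuit (node 2 merges into node 0) — and find the resistance seen between A (node 1) and B (node 0).
Reduce the network between node 1 (A) and node 0 (B) by series/parallel combination:
  Rp1 = R1 ‖ R2 (parallel, both between nodes 0 and 1) = 1/(1/300 + 1/200) = 120 Ω
R_th = 120 Ω

Final answer: V_th = 6 V, R_th = 120 Ω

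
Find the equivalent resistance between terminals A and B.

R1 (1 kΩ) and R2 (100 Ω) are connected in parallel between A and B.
Reduce the network between node 0 (A) and node 1 (B) by series/parallel combination:
  Rp1 = R1 ‖ R2 (parallel, both between nodes 0 and 1) = 1/(1/1000 + 1/100) = 90.91 Ω
R_eq = 90.91 Ω

Final answer: 90.91 Ω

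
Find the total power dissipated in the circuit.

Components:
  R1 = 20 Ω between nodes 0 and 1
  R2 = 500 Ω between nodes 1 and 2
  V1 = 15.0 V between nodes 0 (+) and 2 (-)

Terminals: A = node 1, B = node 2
Nodal analysis, taking node 2 as the 0 V reference.
Source V1 fixes V_0 = 15 V.
KCL at each unknown node (sum of currents leaving = 0; resistances in Ω):
  Node 1: (V_1 - 15)/20 + (V_1 - 0)/500 = 0
Collecting terms: 0.052 × V_1 = 0.75  =>  V_1 = 14.42 V
Power in each resistor, P = (ΔV)²/R:
  P_R1 = (15 - 14.42)²/20 = 0.01664 W
  P_R2 = (14.42 - 0)²/500 = 0.4161 W
P_total = P_R1 + P_R2 = 0.4327 W

Final answer: 0.4327 W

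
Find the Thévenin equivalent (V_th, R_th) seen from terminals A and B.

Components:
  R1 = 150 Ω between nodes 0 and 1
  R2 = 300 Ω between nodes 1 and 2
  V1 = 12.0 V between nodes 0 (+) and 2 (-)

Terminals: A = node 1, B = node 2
Step 1 — V_th is the open-circuit voltage V_A - V_B (nothing connected across the terminals).
Nodal analysis, taking node 2 as the 0 V reference.
Source V1 fixes V_0 = 12 V.
KCL at each unknown node (sum of currents leaving = 0; resistances in Ω):
  Node 1: (V_1 - 12)/150 + (V_1 - 0)/300 = 0
Collecting terms: 0.01 × V_1 = 0.08  =>  V_1 = 8 V
V_th = V_1 - V_2 = 8 - 0 = 8 V
Step 2 — R_th: zero the source — replace V1 by a short circuit (node 2 merges into node 0) — and find the resistance seen between A (node 1) and B (node 0).
Reduce the network between node 1 (A) and node 0 (B) by series/parallel combination:
  Rp1 = R1 ‖ R2 (parallel, both between nodes 0 and 1) = 1/(1/150 + 1/300) = 100 Ω
R_th = 100 Ω

Final answer: V_th = 8 V, R_th = 100 Ω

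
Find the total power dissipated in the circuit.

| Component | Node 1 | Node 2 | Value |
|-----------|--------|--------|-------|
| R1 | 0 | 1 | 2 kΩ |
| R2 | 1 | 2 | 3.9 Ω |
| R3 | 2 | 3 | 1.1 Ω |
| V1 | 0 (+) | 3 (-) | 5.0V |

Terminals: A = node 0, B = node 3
Nodal analysis, taking node 3 as the 0 V reference.
Source V1 fixes V_0 = 5 V.
KCL at each unknown node (sum of currents leaving = 0; resistances in Ω):
  Node 1: (V_1 - 5)/2000 + (V_1 - V_2)/3.9 = 0
  Node 2: (V_2 - V_1)/3.9 + (V_2 - 0)/1.1 = 0
Collecting terms (coefficients in siemens):
  0.2569·V_1 - 0.2564·V_2 = 0.0025
  1.166·V_2 - 0.2564·V_1 = 0
Determinant D = (0.2569)(1.166) - (-0.2564)(-0.2564) = 0.2337
V_1 = [(0.0025)(1.166) - (-0.2564)(0)]/D = 0.01247 V
V_2 = [(0.2569)(0) - (0.0025)(-0.2564)]/D = 0.002743 V
Power in each resistor, P = (ΔV)²/R:
  P_R1 = (5 - 0.01247)²/2000 = 0.01244 W
  P_R2 = (0.01247 - 0.002743)²/3.9 = 0.00002425 W
  P_R3 = (0.002743 - 0)²/1.1 = 0.000006841 W
P_total = P_R1 + P_R2 + P_R3 = 0.01247 W

Final answer: 0.01247 W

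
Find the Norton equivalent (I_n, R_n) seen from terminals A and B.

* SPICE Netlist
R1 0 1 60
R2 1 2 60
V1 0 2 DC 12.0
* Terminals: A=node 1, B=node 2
Find the Thévenin equivalent first; then I_n = V_th/R_th and R_n = R_th.
Step 1 — V_th is the open-circuit voltage V_A - V_B (nothing connected across the terminals).
Nodal analysis, taking node 2 as the 0 V reference.
Source V1 fixes V_0 = 12 V.
KCL at each unknown node (sum of currents leaving = 0; resistances in Ω):
  Node 1: (V_1 - 12)/60 + (V_1 - 0)/60 = 0
Collecting terms: 0.03333 × V_1 = 0.2  =>  V_1 = 6 V
V_th = V_1 - V_2 = 6 - 0 = 6 V
Step 2 — R_th: zero the source — replace V1 by a short circuit (node 2 merges into node 0) — and find the resistance seen between A (node 1) and B (node 0).
Reduce the network between node 1 (A) and node 0 (B) by series/parallel combination:
  Rp1 = R1 ‖ R2 (parallel, both between nodes 0 and 1) = 1/(1/60 + 1/60) = 30 Ω
R_th = 30 Ω
I_n = V_th/R_th = 6/30 = 0.2 A, and R_n = R_th = 30 Ω

Final answer: I_n = 0.2 A, R_n = 30 Ω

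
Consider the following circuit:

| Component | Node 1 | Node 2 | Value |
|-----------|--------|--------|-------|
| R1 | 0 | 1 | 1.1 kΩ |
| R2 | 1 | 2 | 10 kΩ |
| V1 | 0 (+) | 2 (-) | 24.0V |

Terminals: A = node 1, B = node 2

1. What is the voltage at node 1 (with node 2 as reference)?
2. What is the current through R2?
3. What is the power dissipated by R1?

Nodal analysis, taking node 2 as the 0 V reference.
Source V1 fixes V_0 = 24 V.
KCL at each unknown node (sum of currents leaving = 0; resistances in Ω):
  Node 1: (V_1 - 24)/1100 + (V_1 - 0)/10000 = 0
Collecting terms: 0.001009 × V_1 = 0.02182  =>  V_1 = 21.62 V
Part 1:
  Read off the nodal solution: V_1 = 21.62 V
Part 2:
  I_R2 = (V_1 - V_2)/R2 = (21.62 - 0)/10000 = 0.002162 A
  Magnitude: I_R2 = 0.002162 A
Part 3:
  I_R1 = (V_0 - V_1)/R1 = (24 - 21.62)/1100 = 0.002162 A
  P_R1 = I_R1² × R1 = (0.002162)² × 1100 = 0.005142 W

Final answers:
1. V_1 = 21.62 V
2. I_R2 = 0.002162 A
3. P_R1 = 0.005142 W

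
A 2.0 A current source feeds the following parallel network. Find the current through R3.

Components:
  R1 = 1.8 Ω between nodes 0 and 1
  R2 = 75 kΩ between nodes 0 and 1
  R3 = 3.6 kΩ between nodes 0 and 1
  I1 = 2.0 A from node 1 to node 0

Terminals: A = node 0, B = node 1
All resistors sit directly between nodes 0 and 1, so they are in parallel and share one voltage V; the full source current 2 A splits among them.
1/R_par = 1/1.8 + 1/75000 + 1/3600 = 0.5558 S  =>  R_par = 1.799 Ω
V = I × R_par = 2 × 1.799 = 3.598 V
I_R3 = V/R3 = 3.598/3600 = 0.0009995 A

Final answer: 0.0009995 A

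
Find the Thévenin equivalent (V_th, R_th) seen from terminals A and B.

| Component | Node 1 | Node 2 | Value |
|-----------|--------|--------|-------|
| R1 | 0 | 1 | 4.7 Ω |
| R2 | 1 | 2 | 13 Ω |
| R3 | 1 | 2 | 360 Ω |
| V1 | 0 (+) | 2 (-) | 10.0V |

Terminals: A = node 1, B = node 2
Step 1 — V_th is the open-circuit voltage V_A - V_B (nothing connected across the terminals).
Nodal analysis, taking node 2 as the 0 V reference.
Source V1 fixes V_0 = 10 V.
KCL at each unknown node (sum of currents leaving = 0; resistances in Ω):
  Node 1: (V_1 - 10)/4.7 + (V_1 - 0)/13 + (V_1 - 0)/360 = 0
Collecting terms: 0.2925 × V_1 = 2.128  =>  V_1 = 7.275 V
V_th = V_1 - V_2 = 7.275 - 0 = 7.275 V
Step 2 — R_th: zero the source — replace V1 by a short circuit (node 2 merges into node 0) — and find the resistance seen between A (node 1) and B (node 0).
Reduce the network between node 1 (A) and node 0 (B) by series/parallel combination:
  Rp1 = R1 ‖ R2 ‖ R3 (parallel, all between nodes 0 and 1) = 1/(1/4.7 + 1/13 + 1/360) = 3.419 Ω
R_th = 3.419 Ω

Final answer: V_th = 7.275 V, R_th = 3.419 Ω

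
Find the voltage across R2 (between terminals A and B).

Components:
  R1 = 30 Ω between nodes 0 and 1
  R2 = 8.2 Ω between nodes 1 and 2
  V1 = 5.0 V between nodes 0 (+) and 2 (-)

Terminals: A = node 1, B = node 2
R1 and R2 are in series across V1 (node 0 → node 1 → node 2), and the output A–B is taken across R2, so this is a voltage divider.
Series current: I = V1/(R1 + R2) = 5/(30 + 8.2) = 5/38.2 = 0.1309 A
V_R2 = I × R2 = V1 × R2/(R1 + R2) = 5 × 8.2/38.2 = 1.073 V

Final answer: 1.073 V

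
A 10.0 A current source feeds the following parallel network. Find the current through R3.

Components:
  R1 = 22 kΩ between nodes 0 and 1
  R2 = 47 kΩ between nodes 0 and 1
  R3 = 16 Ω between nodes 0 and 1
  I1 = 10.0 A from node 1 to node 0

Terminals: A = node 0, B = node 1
All resistors sit directly between nodes 0 and 1, so they are in parallel and share one voltage V; the full source current 10 A splits among them.
1/R_par = 1/22000 + 1/47000 + 1/16 = 0.06257 S  =>  R_par = 15.98 Ω
V = I × R_par = 10 × 15.98 = 159.8 V
I_R3 = V/R3 = 159.8/16 = 9.989 A

Final answer: 9.989 A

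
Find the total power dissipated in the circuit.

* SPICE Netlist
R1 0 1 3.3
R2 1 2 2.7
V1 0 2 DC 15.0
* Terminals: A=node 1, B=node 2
Nodal analysis, taking node 2 as the 0 V reference.
Source V1 fixes V_0 = 15 V.
KCL at each unknown node (sum of currents leaving = 0; resistances in Ω):
  Node 1: (V_1 - 15)/3.3 + (V_1 - 0)/2.7 = 0
Collecting terms: 0.6734 × V_1 = 4.545  =>  V_1 = 6.75 V
Power in each resistor, P = (ΔV)²/R:
  P_R1 = (15 - 6.75)²/3.3 = 20.62 W
  P_R2 = (6.75 - 0)²/2.7 = 16.88 W
P_total = P_R1 + P_R2 = 37.5 W

Final answer: 37.5 W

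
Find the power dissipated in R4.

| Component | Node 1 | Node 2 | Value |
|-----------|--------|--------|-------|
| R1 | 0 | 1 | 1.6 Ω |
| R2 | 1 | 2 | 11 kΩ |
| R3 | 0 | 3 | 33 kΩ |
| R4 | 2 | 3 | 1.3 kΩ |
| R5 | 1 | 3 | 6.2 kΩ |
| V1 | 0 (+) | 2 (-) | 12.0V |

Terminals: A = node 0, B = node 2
Nodal analysis, taking node 2 as the 0 V reference.
Source V1 fixes V_0 = 12 V.
KCL at each unknown node (sum of currents leaving = 0; resistances in Ω):
  Node 1: (V_1 - 12)/1.6 + (V_1 - 0)/11000 + (V_1 - V_3)/6200 = 0
  Node 3: (V_3 - 12)/33000 + (V_3 - 0)/1300 + (V_3 - V_1)/6200 = 0
Collecting terms (coefficients in siemens):
  0.6253·V_1 - 0.0001613·V_3 = 7.5
  0.0009608·V_3 - 0.0001613·V_1 = 0.0003636
Determinant D = (0.6253)(0.0009608) - (-0.0001613)(-0.0001613) = 0.0006007
V_1 = [(7.5)(0.0009608) - (-0.0001613)(0.0003636)]/D = 12 V
V_3 = [(0.6253)(0.0003636) - (7.5)(-0.0001613)]/D = 2.392 V
I_R4 = (V_2 - V_3)/R4 = (0 - 2.392)/1300 = -0.00184 A
P_R4 = I_R4² × R4 = (-0.00184)² × 1300 = 0.004402 W

Final answer: 0.004402 W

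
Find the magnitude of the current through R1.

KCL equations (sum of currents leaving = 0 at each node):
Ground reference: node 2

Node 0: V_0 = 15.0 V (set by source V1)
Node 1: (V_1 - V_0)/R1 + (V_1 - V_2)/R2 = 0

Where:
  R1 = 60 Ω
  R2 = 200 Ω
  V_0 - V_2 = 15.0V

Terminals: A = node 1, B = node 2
Nodal analysis, taking node 2 as the 0 V reference.
Source V1 fixes V_0 = 15 V.
KCL at each unknown node (sum of currents leaving = 0; resistances in Ω):
  Node 1: (V_1 - 15)/60 + (V_1 - 0)/200 = 0
Collecting terms: 0.02167 × V_1 = 0.25  =>  V_1 = 11.54 V
I_R1 = (V_0 - V_1)/R1 = (15 - 11.54)/60 = 0.05769 A
|I_R1| = 0.05769 A

Final answer: |I_R1| = 0.05769 A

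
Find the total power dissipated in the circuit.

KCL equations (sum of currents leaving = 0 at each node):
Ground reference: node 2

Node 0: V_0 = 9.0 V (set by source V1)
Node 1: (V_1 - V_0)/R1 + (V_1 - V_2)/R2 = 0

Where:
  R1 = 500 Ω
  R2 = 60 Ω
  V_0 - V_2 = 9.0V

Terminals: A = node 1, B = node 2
Nodal analysis, taking node 2 as the 0 V reference.
Source V1 fixes V_0 = 9 V.
KCL at each unknown node (sum of currents leaving = 0; resistances in Ω):
  Node 1: (V_1 - 9)/500 + (V_1 - 0)/60 = 0
Collecting terms: 0.01867 × V_1 = 0.018  =>  V_1 = 0.9643 V
Power in each resistor, P = (ΔV)²/R:
  P_R1 = (9 - 0.9643)²/500 = 0.1291 W
  P_R2 = (0.9643 - 0)²/60 = 0.0155 W
P_total = P_R1 + P_R2 = 0.1446 W

Final answer: 0.1446 W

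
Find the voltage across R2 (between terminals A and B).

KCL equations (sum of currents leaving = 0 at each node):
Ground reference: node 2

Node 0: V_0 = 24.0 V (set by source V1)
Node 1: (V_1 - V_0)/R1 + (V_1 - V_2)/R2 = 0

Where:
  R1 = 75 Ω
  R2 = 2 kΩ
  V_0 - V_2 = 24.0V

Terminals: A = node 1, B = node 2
R1 and R2 are in series across V1 (node 0 → node 1 → node 2), and the output A–B is taken across R2, so this is a voltage divider.
Series current: I = V1/(R1 + R2) = 24/(75 + 2000) = 24/2075 = 0.01157 A
V_R2 = I × R2 = V1 × R2/(R1 + R2) = 24 × 2000/2075 = 23.13 V

Final answer: 23.13 V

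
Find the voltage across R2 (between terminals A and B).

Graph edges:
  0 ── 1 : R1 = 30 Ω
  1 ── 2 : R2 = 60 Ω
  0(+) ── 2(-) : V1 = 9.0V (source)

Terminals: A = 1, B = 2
R1 and R2 are in series across V1 (node 0 → node 1 → node 2), and the output A–B is taken across R2, so this is a voltage divider.
Series current: I = V1/(R1 + R2) = 9/(30 + 60) = 9/90 = 0.1 A
V_R2 = I × R2 = V1 × R2/(R1 + R2) = 9 × 60/90 = 6 V

Final answer: 6 V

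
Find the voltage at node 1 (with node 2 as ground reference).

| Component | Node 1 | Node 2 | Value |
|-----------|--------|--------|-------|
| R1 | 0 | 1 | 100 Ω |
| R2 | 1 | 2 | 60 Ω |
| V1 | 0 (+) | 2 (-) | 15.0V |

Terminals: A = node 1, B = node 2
Nodal analysis, taking node 2 as the 0 V reference.
Source V1 fixes V_0 = 15 V.
KCL at each unknown node (sum of currents leaving = 0; resistances in Ω):
  Node 1: (V_1 - 15)/100 + (V_1 - 0)/60 = 0
Collecting terms: 0.02667 × V_1 = 0.15  =>  V_1 = 5.625 V
The requested potential is V_1 = 5.625 V.

Final answer: V_1 = 5.625 V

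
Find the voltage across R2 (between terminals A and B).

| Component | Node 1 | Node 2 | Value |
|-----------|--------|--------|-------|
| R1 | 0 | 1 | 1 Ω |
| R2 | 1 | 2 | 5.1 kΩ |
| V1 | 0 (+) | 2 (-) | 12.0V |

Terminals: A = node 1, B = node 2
R1 and R2 are in series across V1 (node 0 → node 1 → node 2), and the output A–B is taken across R2, so this is a voltage divider.
Series current: I = V1/(R1 + R2) = 12/(1 + 5100) = 12/5101 = 0.002352 A
V_R2 = I × R2 = V1 × R2/(R1 + R2) = 12 × 5100/5101 = 12 V

Final answer: 12 V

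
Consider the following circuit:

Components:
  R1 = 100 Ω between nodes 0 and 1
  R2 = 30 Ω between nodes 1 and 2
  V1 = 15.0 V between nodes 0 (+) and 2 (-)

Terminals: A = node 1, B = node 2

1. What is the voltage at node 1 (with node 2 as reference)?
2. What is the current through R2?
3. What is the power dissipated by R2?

Nodal analysis, taking node 2 as the 0 V reference.
Source V1 fixes V_0 = 15 V.
KCL at each unknown node (sum of currents leaving = 0; resistances in Ω):
  Node 1: (V_1 - 15)/100 + (V_1 - 0)/30 = 0
Collecting terms: 0.04333 × V_1 = 0.15  =>  V_1 = 3.462 V
Part 1:
  Read off the nodal solution: V_1 = 3.462 V
Part 2:
  I_R2 = (V_1 - V_2)/R2 = (3.462 - 0)/30 = 0.1154 A
  Magnitude: I_R2 = 0.1154 A
Part 3:
  I_R2 = (V_1 - V_2)/R2 = (3.462 - 0)/30 = 0.1154 A
  P_R2 = I_R2² × R2 = (0.1154)² × 30 = 0.3994 W

Final answers:
1. V_1 = 3.462 V
2. I_R2 = 0.1154 A
3. P_R2 = 0.3994 W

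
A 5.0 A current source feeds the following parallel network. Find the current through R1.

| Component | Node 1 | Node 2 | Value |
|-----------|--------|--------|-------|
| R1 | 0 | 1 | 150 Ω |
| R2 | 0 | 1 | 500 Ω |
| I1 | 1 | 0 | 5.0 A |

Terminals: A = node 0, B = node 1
All resistors sit directly between nodes 0 and 1, so they are in parallel and share one voltage V; the full source current 5 A splits among them.
1/R_par = 1/150 + 1/500 = 0.008667 S  =>  R_par = 115.4 Ω
V = I × R_par = 5 × 115.4 = 576.9 V
I_R1 = V/R1 = 576.9/150 = 3.846 A

Final answer: 3.846 A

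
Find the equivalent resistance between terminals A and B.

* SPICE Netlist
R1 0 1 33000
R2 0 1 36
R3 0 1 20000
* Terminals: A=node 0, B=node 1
Reduce the network between node 0 (A) and node 1 (B) by series/parallel combination:
  Rp1 = R1 ‖ R2 ‖ R3 (parallel, all between nodes 0 and 1) = 1/(1/33000 + 1/36 + 1/20000) = 35.9 Ω
R_eq = 35.9 Ω

Final answer: 35.9 Ω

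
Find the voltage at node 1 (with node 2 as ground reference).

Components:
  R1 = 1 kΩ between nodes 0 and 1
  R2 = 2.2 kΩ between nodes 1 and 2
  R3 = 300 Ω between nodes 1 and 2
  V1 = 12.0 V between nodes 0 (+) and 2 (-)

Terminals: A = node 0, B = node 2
Nodal analysis, taking node 2 as the 0 V reference.
Source V1 fixes V_0 = 12 V.
KCL at each unknown node (sum of currents leaving = 0; resistances in Ω):
  Node 1: (V_1 - 12)/1000 + (V_1 - 0)/2200 + (V_1 - 0)/300 = 0
Collecting terms: 0.004788 × V_1 = 0.012  =>  V_1 = 2.506 V
The requested potential is V_1 = 2.506 V.

Final answer: V_1 = 2.506 V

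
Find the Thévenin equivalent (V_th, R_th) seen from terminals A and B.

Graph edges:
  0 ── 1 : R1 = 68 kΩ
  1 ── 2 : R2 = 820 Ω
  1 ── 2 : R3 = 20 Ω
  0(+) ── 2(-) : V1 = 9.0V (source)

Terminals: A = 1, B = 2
Step 1 — V_th is the open-circuit voltage V_A - V_B (nothing connected across the terminals).
Nodal analysis, taking node 2 as the 0 V reference.
Source V1 fixes V_0 = 9 V.
KCL at each unknown node (sum of currents leaving = 0; resistances in Ω):
  Node 1: (V_1 - 9)/68000 + (V_1 - 0)/820 + (V_1 - 0)/20 = 0
Collecting terms: 0.05123 × V_1 = 0.0001324  =>  V_1 = 0.002583 V
V_th = V_1 - V_2 = 0.002583 - 0 = 0.002583 V
Step 2 — R_th: zero the source — replace V1 by a short circuit (node 2 merges into node 0) — and find the resistance seen between A (node 1) and B (node 0).
Reduce the network between node 1 (A) and node 0 (B) by series/parallel combination:
  Rp1 = R1 ‖ R2 ‖ R3 (parallel, all between nodes 0 and 1) = 1/(1/68000 + 1/820 + 1/20) = 19.52 Ω
R_th = 19.52 Ω

Final answer: V_th = 0.002583 V, R_th = 19.52 Ω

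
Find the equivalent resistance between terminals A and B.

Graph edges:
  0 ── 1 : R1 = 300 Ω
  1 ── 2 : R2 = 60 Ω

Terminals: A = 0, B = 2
Reduce the network between node 0 (A) and node 2 (B) by series/parallel combination:
  Rs1 = R1 + R2 (series, joined only at node 1) = 300 + 60 = 360 Ω
R_eq = 360 Ω

Final answer: 360 Ω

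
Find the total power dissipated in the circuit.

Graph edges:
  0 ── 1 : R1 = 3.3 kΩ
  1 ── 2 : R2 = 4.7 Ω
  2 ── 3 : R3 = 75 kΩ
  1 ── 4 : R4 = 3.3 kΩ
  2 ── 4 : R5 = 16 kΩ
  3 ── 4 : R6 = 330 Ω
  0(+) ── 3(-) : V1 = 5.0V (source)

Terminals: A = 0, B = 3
Nodal analysis, taking node 3 as the 0 V reference.
Source V1 fixes V_0 = 5 V.
KCL at each unknown node (sum of currents leaving = 0; resistances in Ω):
  Node 1: (V_1 - 5)/3300 + (V_1 - V_2)/4.7 + (V_1 - V_4)/3300 = 0
  Node 2: (V_2 - V_1)/4.7 + (V_2 - 0)/75000 + (V_2 - V_4)/16000 = 0
  Node 4: (V_4 - V_1)/3300 + (V_4 - V_2)/16000 + (V_4 - 0)/330 = 0
Collecting terms (coefficients in siemens):
  0.2134·V_1 - 0.2128·V_2 - 0.000303·V_4 = 0.001515
  0.2128·V_2 - 0.2128·V_1 - 0.0000625·V_4 = 0
  0.003396·V_4 - 0.000303·V_1 - 0.0000625·V_2 = 0
Solving these 3 simultaneous equations (Gaussian elimination) gives:
  V_1 = 2.358 V, V_2 = 2.357 V, V_4 = 0.2538 V
Power in each resistor, P = (ΔV)²/R:
  P_R1 = (5 - 2.358)²/3300 = 0.002115 W
  P_R2 = (2.358 - 2.357)²/4.7 = 0.0000001247 W
  P_R3 = (2.357 - 0)²/75000 = 0.00007409 W
  P_R4 = (2.358 - 0.2538)²/3300 = 0.001342 W
  P_R5 = (2.357 - 0.2538)²/16000 = 0.0002766 W
  P_R6 = (0 - 0.2538)²/330 = 0.0001952 W
P_total = P_R1 + P_R2 + P_R3 + P_R4 + P_R5 + P_R6 = 0.004003 W

Final answer: 0.004003 W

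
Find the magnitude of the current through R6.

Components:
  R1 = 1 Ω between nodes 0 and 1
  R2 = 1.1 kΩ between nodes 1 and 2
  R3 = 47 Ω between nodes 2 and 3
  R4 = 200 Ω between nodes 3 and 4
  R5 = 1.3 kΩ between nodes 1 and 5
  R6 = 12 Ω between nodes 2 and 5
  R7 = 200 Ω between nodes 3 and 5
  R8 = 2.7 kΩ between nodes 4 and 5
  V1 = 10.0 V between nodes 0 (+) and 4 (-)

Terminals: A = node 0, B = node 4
Nodal analysis, taking node 4 as the 0 V reference.
Source V1 fixes V_0 = 10 V.
KCL at each unknown node (sum of currents leaving = 0; resistances in Ω):
  Node 1: (V_1 - 10)/1 + (V_1 - V_2)/1100 + (V_1 - V_5)/1300 = 0
  Node 2: (V_2 - V_1)/1100 + (V_2 - V_3)/47 + (V_2 - V_5)/12 = 0
  Node 3: (V_3 - V_2)/47 + (V_3 - 0)/200 + (V_3 - V_5)/200 = 0
  Node 5: (V_5 - V_1)/1300 + (V_5 - V_2)/12 + (V_5 - V_3)/200 + (V_5 - 0)/2700 = 0
Collecting terms (coefficients in siemens):
  1.002·V_1 - 0.0009091·V_2 - 0.0007692·V_5 = 10
  0.1055·V_2 - 0.0009091·V_1 - 0.02128·V_3 - 0.08333·V_5 = 0
  0.03128·V_3 - 0.02128·V_2 - 0.005·V_5 = 0
  0.08947·V_5 - 0.0007692·V_1 - 0.08333·V_2 - 0.005·V_3 = 0
Solving these 4 simultaneous equations (Gaussian elimination) gives:
  V_1 = 9.988 V, V_2 = 2.674 V, V_3 = 2.251 V, V_5 = 2.702 V
I_R6 = (V_2 - V_5)/R6 = (2.674 - 2.702)/12 = -0.002349 A
|I_R6| = 0.002349 A

Final answer: |I_R6| = 0.002349 A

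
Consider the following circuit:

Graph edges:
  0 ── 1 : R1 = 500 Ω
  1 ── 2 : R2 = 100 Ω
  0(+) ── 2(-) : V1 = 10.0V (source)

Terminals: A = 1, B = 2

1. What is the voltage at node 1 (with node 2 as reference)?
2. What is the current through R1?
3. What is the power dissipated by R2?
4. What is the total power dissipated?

Nodal analysis, taking node 2 as the 0 V reference.
Source V1 fixes V_0 = 10 V.
KCL at each unknown node (sum of currents leaving = 0; resistances in Ω):
  Node 1: (V_1 - 10)/500 + (V_1 - 0)/100 = 0
Collecting terms: 0.012 × V_1 = 0.02  =>  V_1 = 1.667 V
Part 1:
  Read off the nodal solution: V_1 = 1.667 V
Part 2:
  I_R1 = (V_0 - V_1)/R1 = (10 - 1.667)/500 = 0.01667 A
  Magnitude: I_R1 = 0.01667 A
Part 3:
  I_R2 = (V_1 - V_2)/R2 = (1.667 - 0)/100 = 0.01667 A
  P_R2 = I_R2² × R2 = (0.01667)² × 100 = 0.02778 W
Part 4:
  Power in each resistor, P = (ΔV)²/R:
    P_R1 = (10 - 1.667)²/500 = 0.1389 W
    P_R2 = (1.667 - 0)²/100 = 0.02778 W
  P_total = P_R1 + P_R2 = 0.1667 W

Final answers:
1. V_1 = 1.667 V
2. I_R1 = 0.01667 A
3. P_R2 = 0.02778 W
4. P_total = 0.1667 W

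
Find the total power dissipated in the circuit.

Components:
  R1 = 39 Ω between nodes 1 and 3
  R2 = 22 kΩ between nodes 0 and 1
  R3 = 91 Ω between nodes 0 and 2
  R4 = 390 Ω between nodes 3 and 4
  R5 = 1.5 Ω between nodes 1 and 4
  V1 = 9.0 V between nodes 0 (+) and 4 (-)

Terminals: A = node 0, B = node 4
Nodal analysis, taking node 4 as the 0 V reference.
Source V1 fixes V_0 = 9 V.
KCL at each unknown node (sum of currents leaving = 0; resistances in Ω):
  Node 1: (V_1 - V_3)/39 + (V_1 - 9)/22000 + (V_1 - 0)/1.5 = 0
  Node 2: (V_2 - 9)/91 = 0
  Node 3: (V_3 - V_1)/39 + (V_3 - 0)/390 = 0
Collecting terms (coefficients in siemens):
  0.6924·V_1 - 0.02564·V_3 = 0.0004091
  0.01099·V_2 = 0.0989
  0.02821·V_3 - 0.02564·V_1 = 0
Solving these 3 simultaneous equations (Gaussian elimination) gives:
  V_1 = 0.0006115 V, V_2 = 9 V, V_3 = 0.0005559 V
Power in each resistor, P = (ΔV)²/R:
  P_R1 = (0.0006115 - 0.0005559)²/39 = 0.00000000007923 W
  P_R2 = (9 - 0.0006115)²/22000 = 0.003681 W
  P_R3 = (9 - 9)²/91 = 0 W
  P_R4 = (0.0005559 - 0)²/390 = 0.0000000007923 W
  P_R5 = (0.0006115 - 0)²/1.5 = 0.0000002493 W
P_total = P_R1 + P_R2 + P_R3 + P_R4 + P_R5 = 0.003682 W

Final answer: 0.003682 W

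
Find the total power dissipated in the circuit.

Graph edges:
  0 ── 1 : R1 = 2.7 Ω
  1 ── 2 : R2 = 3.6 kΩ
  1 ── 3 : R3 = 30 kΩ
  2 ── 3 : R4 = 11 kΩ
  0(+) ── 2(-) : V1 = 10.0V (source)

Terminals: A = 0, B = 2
Nodal analysis, taking node 2 as the 0 V reference.
Source V1 fixes V_0 = 10 V.
KCL at each unknown node (sum of currents leaving = 0; resistances in Ω):
  Node 1: (V_1 - 10)/2.7 + (V_1 - 0)/3600 + (V_1 - V_3)/30000 = 0
  Node 3: (V_3 - V_1)/30000 + (V_3 - 0)/11000 = 0
Collecting terms (coefficients in siemens):
  0.3707·V_1 - 0.00003333·V_3 = 3.704
  0.0001242·V_3 - 0.00003333·V_1 = 0
Determinant D = (0.3707)(0.0001242) - (-0.00003333)(-0.00003333) = 0.00004605
V_1 = [(3.704)(0.0001242) - (-0.00003333)(0)]/D = 9.992 V
V_3 = [(0.3707)(0) - (3.704)(-0.00003333)]/D = 2.681 V
Power in each resistor, P = (ΔV)²/R:
  P_R1 = (10 - 9.992)²/2.7 = 0.00002461 W
  P_R2 = (9.992 - 0)²/3600 = 0.02773 W
  P_R3 = (9.992 - 2.681)²/30000 = 0.001782 W
  P_R4 = (0 - 2.681)²/11000 = 0.0006533 W
P_total = P_R1 + P_R2 + P_R3 + P_R4 = 0.03019 W

Final answer: 0.03019 W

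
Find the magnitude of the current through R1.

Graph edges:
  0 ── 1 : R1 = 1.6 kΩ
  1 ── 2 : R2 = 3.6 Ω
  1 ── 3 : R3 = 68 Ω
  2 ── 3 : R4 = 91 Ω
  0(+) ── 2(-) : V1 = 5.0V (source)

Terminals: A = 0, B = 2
Nodal analysis, taking node 2 as the 0 V reference.
Source V1 fixes V_0 = 5 V.
KCL at each unknown node (sum of currents leaving = 0; resistances in Ω):
  Node 1: (V_1 - 5)/1600 + (V_1 - 0)/3.6 + (V_1 - V_3)/68 = 0
  Node 3: (V_3 - V_1)/68 + (V_3 - 0)/91 = 0
Collecting terms (coefficients in siemens):
  0.2931·V_1 - 0.01471·V_3 = 0.003125
  0.02569·V_3 - 0.01471·V_1 = 0
Determinant D = (0.2931)(0.02569) - (-0.01471)(-0.01471) = 0.007315
V_1 = [(0.003125)(0.02569) - (-0.01471)(0)]/D = 0.01098 V
V_3 = [(0.2931)(0) - (0.003125)(-0.01471)]/D = 0.006282 V
I_R1 = (V_0 - V_1)/R1 = (5 - 0.01098)/1600 = 0.003118 A
|I_R1| = 0.003118 A

Final answer: |I_R1| = 0.003118 A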